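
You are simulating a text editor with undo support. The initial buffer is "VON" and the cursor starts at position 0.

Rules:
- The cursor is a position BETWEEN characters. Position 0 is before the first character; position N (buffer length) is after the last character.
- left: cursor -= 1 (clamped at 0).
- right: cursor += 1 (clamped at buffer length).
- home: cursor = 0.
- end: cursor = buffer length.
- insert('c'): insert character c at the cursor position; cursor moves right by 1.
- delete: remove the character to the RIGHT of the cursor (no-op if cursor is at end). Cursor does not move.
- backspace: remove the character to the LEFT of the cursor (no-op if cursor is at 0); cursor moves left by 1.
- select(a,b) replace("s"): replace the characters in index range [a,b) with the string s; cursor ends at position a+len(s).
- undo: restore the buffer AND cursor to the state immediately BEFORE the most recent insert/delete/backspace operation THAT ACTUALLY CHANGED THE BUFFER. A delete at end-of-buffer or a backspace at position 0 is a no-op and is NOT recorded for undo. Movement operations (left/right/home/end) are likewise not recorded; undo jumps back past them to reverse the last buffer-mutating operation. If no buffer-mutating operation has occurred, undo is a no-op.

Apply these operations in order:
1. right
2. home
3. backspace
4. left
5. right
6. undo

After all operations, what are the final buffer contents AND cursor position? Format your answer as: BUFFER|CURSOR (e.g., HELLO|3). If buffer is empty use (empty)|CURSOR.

Answer: VON|1

Derivation:
After op 1 (right): buf='VON' cursor=1
After op 2 (home): buf='VON' cursor=0
After op 3 (backspace): buf='VON' cursor=0
After op 4 (left): buf='VON' cursor=0
After op 5 (right): buf='VON' cursor=1
After op 6 (undo): buf='VON' cursor=1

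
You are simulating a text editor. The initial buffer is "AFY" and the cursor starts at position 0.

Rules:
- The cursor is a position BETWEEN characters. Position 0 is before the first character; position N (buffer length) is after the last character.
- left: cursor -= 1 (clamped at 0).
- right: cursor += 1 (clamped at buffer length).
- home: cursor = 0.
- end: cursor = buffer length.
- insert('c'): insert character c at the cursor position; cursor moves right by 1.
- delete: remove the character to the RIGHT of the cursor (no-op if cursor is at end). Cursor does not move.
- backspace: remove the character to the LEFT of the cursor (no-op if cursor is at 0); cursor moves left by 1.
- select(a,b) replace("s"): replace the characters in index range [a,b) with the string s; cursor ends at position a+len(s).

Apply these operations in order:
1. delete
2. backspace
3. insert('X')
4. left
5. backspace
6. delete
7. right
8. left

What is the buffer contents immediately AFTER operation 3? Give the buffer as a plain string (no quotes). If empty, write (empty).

Answer: XFY

Derivation:
After op 1 (delete): buf='FY' cursor=0
After op 2 (backspace): buf='FY' cursor=0
After op 3 (insert('X')): buf='XFY' cursor=1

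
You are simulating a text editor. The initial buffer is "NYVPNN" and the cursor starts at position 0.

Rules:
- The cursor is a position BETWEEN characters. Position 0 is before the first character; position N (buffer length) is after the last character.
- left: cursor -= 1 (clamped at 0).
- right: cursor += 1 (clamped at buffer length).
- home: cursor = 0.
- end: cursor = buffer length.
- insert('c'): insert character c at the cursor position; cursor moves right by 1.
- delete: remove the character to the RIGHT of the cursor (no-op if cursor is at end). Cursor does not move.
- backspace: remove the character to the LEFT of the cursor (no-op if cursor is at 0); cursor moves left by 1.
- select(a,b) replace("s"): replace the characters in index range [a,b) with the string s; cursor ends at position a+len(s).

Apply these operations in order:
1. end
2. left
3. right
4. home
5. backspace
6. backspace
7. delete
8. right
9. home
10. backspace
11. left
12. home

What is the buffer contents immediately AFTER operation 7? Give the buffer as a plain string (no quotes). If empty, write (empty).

Answer: YVPNN

Derivation:
After op 1 (end): buf='NYVPNN' cursor=6
After op 2 (left): buf='NYVPNN' cursor=5
After op 3 (right): buf='NYVPNN' cursor=6
After op 4 (home): buf='NYVPNN' cursor=0
After op 5 (backspace): buf='NYVPNN' cursor=0
After op 6 (backspace): buf='NYVPNN' cursor=0
After op 7 (delete): buf='YVPNN' cursor=0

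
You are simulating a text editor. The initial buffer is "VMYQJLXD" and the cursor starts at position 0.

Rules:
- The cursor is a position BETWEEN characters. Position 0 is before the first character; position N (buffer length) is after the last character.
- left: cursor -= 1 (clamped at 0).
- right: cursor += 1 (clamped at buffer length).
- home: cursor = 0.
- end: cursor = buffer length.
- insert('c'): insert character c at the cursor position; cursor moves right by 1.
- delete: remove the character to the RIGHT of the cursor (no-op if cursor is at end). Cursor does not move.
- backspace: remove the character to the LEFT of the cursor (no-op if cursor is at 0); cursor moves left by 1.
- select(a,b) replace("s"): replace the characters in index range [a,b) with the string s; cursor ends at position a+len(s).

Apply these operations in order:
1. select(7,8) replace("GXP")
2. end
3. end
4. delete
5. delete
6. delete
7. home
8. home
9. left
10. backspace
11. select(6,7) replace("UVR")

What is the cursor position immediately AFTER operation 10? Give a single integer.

After op 1 (select(7,8) replace("GXP")): buf='VMYQJLXGXP' cursor=10
After op 2 (end): buf='VMYQJLXGXP' cursor=10
After op 3 (end): buf='VMYQJLXGXP' cursor=10
After op 4 (delete): buf='VMYQJLXGXP' cursor=10
After op 5 (delete): buf='VMYQJLXGXP' cursor=10
After op 6 (delete): buf='VMYQJLXGXP' cursor=10
After op 7 (home): buf='VMYQJLXGXP' cursor=0
After op 8 (home): buf='VMYQJLXGXP' cursor=0
After op 9 (left): buf='VMYQJLXGXP' cursor=0
After op 10 (backspace): buf='VMYQJLXGXP' cursor=0

Answer: 0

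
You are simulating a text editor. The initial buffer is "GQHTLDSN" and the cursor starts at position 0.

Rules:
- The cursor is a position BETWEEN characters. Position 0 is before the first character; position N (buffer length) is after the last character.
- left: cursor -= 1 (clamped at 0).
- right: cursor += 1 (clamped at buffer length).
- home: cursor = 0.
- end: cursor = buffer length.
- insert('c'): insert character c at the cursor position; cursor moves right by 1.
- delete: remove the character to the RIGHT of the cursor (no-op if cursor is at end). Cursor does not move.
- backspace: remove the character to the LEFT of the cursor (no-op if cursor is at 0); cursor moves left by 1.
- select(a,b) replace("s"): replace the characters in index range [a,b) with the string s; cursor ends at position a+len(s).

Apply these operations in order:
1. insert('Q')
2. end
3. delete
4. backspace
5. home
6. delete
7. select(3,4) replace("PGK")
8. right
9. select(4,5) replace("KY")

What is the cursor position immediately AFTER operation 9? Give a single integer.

After op 1 (insert('Q')): buf='QGQHTLDSN' cursor=1
After op 2 (end): buf='QGQHTLDSN' cursor=9
After op 3 (delete): buf='QGQHTLDSN' cursor=9
After op 4 (backspace): buf='QGQHTLDS' cursor=8
After op 5 (home): buf='QGQHTLDS' cursor=0
After op 6 (delete): buf='GQHTLDS' cursor=0
After op 7 (select(3,4) replace("PGK")): buf='GQHPGKLDS' cursor=6
After op 8 (right): buf='GQHPGKLDS' cursor=7
After op 9 (select(4,5) replace("KY")): buf='GQHPKYKLDS' cursor=6

Answer: 6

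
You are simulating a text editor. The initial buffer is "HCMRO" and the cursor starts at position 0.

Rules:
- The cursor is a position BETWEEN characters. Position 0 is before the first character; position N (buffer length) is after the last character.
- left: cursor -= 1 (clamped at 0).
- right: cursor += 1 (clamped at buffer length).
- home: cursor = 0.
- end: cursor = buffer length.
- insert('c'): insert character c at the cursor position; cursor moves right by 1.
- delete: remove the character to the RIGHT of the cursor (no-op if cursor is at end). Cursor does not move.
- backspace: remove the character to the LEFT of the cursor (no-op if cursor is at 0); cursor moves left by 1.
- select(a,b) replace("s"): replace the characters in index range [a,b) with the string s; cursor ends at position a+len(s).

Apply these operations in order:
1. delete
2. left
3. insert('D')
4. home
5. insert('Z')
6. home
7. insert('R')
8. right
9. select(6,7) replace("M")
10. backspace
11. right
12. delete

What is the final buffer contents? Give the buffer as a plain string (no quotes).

Answer: RZDCMR

Derivation:
After op 1 (delete): buf='CMRO' cursor=0
After op 2 (left): buf='CMRO' cursor=0
After op 3 (insert('D')): buf='DCMRO' cursor=1
After op 4 (home): buf='DCMRO' cursor=0
After op 5 (insert('Z')): buf='ZDCMRO' cursor=1
After op 6 (home): buf='ZDCMRO' cursor=0
After op 7 (insert('R')): buf='RZDCMRO' cursor=1
After op 8 (right): buf='RZDCMRO' cursor=2
After op 9 (select(6,7) replace("M")): buf='RZDCMRM' cursor=7
After op 10 (backspace): buf='RZDCMR' cursor=6
After op 11 (right): buf='RZDCMR' cursor=6
After op 12 (delete): buf='RZDCMR' cursor=6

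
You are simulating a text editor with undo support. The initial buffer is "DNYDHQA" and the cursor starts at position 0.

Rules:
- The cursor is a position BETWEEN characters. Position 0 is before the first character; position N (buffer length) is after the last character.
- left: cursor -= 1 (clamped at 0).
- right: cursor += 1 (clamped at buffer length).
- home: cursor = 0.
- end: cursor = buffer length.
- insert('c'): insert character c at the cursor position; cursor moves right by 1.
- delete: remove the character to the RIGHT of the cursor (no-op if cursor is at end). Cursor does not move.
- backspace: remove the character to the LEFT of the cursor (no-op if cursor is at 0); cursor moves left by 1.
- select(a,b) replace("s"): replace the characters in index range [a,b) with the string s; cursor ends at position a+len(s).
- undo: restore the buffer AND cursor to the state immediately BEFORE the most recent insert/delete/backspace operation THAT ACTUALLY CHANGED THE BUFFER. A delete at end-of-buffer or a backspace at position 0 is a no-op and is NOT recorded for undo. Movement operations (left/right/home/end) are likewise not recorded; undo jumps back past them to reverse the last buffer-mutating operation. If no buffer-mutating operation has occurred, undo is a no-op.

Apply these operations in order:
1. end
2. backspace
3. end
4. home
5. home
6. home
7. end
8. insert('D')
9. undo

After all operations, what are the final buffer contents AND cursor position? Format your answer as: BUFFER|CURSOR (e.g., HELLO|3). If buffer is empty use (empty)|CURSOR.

After op 1 (end): buf='DNYDHQA' cursor=7
After op 2 (backspace): buf='DNYDHQ' cursor=6
After op 3 (end): buf='DNYDHQ' cursor=6
After op 4 (home): buf='DNYDHQ' cursor=0
After op 5 (home): buf='DNYDHQ' cursor=0
After op 6 (home): buf='DNYDHQ' cursor=0
After op 7 (end): buf='DNYDHQ' cursor=6
After op 8 (insert('D')): buf='DNYDHQD' cursor=7
After op 9 (undo): buf='DNYDHQ' cursor=6

Answer: DNYDHQ|6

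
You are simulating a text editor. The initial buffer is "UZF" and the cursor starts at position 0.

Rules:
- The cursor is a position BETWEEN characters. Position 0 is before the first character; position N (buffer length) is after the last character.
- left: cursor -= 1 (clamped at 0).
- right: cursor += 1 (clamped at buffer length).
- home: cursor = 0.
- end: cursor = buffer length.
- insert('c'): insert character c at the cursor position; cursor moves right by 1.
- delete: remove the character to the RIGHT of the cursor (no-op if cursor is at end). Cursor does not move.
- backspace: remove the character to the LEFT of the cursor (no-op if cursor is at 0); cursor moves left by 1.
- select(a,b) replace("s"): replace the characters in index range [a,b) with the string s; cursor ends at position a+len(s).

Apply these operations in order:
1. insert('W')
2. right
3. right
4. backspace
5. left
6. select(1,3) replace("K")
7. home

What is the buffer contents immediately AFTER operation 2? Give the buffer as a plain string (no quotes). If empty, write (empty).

Answer: WUZF

Derivation:
After op 1 (insert('W')): buf='WUZF' cursor=1
After op 2 (right): buf='WUZF' cursor=2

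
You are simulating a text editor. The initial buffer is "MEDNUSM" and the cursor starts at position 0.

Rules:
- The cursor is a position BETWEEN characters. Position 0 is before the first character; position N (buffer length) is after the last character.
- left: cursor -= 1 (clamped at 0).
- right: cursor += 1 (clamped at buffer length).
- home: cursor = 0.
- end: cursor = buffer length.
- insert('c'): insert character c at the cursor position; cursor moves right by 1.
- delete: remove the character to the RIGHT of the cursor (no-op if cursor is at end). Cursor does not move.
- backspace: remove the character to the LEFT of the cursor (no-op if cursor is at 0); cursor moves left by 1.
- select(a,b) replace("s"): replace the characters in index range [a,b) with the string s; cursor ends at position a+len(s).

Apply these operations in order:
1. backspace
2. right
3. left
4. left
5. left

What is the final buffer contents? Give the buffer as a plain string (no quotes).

After op 1 (backspace): buf='MEDNUSM' cursor=0
After op 2 (right): buf='MEDNUSM' cursor=1
After op 3 (left): buf='MEDNUSM' cursor=0
After op 4 (left): buf='MEDNUSM' cursor=0
After op 5 (left): buf='MEDNUSM' cursor=0

Answer: MEDNUSM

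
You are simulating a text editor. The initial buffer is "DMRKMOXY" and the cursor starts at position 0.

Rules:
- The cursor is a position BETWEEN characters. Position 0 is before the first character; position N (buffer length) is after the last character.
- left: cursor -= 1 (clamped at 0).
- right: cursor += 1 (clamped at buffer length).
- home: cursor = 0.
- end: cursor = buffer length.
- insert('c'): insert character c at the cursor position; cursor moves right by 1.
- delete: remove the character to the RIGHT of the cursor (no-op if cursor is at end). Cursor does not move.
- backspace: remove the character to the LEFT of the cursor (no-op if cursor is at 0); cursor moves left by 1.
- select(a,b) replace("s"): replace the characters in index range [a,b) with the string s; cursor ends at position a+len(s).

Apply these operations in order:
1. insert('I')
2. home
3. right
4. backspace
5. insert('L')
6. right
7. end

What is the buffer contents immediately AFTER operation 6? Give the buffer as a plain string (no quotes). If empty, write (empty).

Answer: LDMRKMOXY

Derivation:
After op 1 (insert('I')): buf='IDMRKMOXY' cursor=1
After op 2 (home): buf='IDMRKMOXY' cursor=0
After op 3 (right): buf='IDMRKMOXY' cursor=1
After op 4 (backspace): buf='DMRKMOXY' cursor=0
After op 5 (insert('L')): buf='LDMRKMOXY' cursor=1
After op 6 (right): buf='LDMRKMOXY' cursor=2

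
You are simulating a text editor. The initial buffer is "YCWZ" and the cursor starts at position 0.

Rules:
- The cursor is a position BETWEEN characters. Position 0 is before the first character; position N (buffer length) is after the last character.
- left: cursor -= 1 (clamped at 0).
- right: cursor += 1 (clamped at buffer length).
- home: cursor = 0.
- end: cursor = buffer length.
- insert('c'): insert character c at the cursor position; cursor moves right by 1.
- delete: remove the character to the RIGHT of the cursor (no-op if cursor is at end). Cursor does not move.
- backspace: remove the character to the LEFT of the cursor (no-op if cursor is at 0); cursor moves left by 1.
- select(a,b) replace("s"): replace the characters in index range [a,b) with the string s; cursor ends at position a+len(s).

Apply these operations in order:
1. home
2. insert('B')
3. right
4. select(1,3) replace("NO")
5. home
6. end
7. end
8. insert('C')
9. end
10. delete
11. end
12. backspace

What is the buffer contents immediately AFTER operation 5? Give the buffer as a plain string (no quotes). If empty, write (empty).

After op 1 (home): buf='YCWZ' cursor=0
After op 2 (insert('B')): buf='BYCWZ' cursor=1
After op 3 (right): buf='BYCWZ' cursor=2
After op 4 (select(1,3) replace("NO")): buf='BNOWZ' cursor=3
After op 5 (home): buf='BNOWZ' cursor=0

Answer: BNOWZ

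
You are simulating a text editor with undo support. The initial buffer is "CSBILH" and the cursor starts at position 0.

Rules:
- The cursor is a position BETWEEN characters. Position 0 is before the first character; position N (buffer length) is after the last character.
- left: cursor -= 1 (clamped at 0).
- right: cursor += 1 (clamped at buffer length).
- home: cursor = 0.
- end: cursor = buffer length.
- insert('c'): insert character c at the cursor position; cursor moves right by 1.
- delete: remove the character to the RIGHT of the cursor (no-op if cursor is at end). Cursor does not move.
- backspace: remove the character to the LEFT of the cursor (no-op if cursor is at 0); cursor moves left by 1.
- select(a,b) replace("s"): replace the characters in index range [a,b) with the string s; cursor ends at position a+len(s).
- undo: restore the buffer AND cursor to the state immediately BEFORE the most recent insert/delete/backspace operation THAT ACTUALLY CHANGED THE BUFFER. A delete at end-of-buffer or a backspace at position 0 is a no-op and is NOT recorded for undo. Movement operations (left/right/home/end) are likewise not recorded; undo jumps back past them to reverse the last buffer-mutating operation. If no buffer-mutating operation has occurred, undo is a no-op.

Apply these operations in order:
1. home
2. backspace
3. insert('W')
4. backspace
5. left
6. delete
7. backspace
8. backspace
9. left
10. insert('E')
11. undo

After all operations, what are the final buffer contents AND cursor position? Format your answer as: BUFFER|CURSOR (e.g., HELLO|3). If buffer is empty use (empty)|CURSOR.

Answer: SBILH|0

Derivation:
After op 1 (home): buf='CSBILH' cursor=0
After op 2 (backspace): buf='CSBILH' cursor=0
After op 3 (insert('W')): buf='WCSBILH' cursor=1
After op 4 (backspace): buf='CSBILH' cursor=0
After op 5 (left): buf='CSBILH' cursor=0
After op 6 (delete): buf='SBILH' cursor=0
After op 7 (backspace): buf='SBILH' cursor=0
After op 8 (backspace): buf='SBILH' cursor=0
After op 9 (left): buf='SBILH' cursor=0
After op 10 (insert('E')): buf='ESBILH' cursor=1
After op 11 (undo): buf='SBILH' cursor=0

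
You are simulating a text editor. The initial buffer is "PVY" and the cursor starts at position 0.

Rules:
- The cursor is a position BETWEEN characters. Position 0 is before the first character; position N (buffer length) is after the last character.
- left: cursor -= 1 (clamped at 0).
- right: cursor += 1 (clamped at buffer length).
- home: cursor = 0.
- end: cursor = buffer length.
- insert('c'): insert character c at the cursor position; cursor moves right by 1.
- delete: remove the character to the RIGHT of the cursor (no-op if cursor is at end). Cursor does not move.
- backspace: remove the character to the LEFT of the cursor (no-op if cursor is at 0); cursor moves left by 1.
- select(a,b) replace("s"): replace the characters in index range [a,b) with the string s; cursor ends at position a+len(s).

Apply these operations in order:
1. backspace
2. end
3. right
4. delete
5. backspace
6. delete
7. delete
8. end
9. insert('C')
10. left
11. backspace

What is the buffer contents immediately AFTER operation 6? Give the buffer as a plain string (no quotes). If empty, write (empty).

After op 1 (backspace): buf='PVY' cursor=0
After op 2 (end): buf='PVY' cursor=3
After op 3 (right): buf='PVY' cursor=3
After op 4 (delete): buf='PVY' cursor=3
After op 5 (backspace): buf='PV' cursor=2
After op 6 (delete): buf='PV' cursor=2

Answer: PV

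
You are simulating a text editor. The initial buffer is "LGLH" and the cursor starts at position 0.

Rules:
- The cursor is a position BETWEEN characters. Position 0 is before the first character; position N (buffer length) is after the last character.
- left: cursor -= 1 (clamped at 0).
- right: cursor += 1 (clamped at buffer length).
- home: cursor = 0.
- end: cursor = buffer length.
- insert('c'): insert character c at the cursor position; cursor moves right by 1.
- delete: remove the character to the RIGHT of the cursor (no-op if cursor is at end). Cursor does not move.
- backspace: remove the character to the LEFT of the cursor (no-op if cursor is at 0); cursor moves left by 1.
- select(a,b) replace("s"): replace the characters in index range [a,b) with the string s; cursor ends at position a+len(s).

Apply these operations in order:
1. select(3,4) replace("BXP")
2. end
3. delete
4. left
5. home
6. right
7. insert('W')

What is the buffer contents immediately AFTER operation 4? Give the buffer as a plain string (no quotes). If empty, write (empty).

Answer: LGLBXP

Derivation:
After op 1 (select(3,4) replace("BXP")): buf='LGLBXP' cursor=6
After op 2 (end): buf='LGLBXP' cursor=6
After op 3 (delete): buf='LGLBXP' cursor=6
After op 4 (left): buf='LGLBXP' cursor=5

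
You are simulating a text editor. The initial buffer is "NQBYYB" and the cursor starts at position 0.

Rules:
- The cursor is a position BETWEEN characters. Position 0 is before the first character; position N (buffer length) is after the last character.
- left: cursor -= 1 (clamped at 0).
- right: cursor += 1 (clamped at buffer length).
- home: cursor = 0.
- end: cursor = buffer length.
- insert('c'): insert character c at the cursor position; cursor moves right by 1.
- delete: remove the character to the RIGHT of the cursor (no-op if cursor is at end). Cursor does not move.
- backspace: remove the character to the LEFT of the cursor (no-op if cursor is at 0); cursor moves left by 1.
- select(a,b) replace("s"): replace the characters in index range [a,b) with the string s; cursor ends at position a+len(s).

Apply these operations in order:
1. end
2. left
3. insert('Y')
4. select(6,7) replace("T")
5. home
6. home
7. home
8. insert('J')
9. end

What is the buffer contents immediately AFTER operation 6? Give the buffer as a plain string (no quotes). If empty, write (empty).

Answer: NQBYYYT

Derivation:
After op 1 (end): buf='NQBYYB' cursor=6
After op 2 (left): buf='NQBYYB' cursor=5
After op 3 (insert('Y')): buf='NQBYYYB' cursor=6
After op 4 (select(6,7) replace("T")): buf='NQBYYYT' cursor=7
After op 5 (home): buf='NQBYYYT' cursor=0
After op 6 (home): buf='NQBYYYT' cursor=0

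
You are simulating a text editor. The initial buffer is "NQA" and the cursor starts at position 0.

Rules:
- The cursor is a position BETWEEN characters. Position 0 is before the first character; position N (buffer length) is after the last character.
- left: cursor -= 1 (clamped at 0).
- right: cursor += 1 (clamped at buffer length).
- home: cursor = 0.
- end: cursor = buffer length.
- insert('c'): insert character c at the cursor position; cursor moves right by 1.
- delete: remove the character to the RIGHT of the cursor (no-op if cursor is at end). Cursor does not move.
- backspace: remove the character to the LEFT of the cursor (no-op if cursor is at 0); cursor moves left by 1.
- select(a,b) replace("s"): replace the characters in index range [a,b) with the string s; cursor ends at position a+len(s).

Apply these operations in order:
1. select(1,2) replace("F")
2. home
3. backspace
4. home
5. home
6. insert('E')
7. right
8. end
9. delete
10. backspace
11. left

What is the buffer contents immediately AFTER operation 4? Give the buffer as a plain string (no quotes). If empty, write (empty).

Answer: NFA

Derivation:
After op 1 (select(1,2) replace("F")): buf='NFA' cursor=2
After op 2 (home): buf='NFA' cursor=0
After op 3 (backspace): buf='NFA' cursor=0
After op 4 (home): buf='NFA' cursor=0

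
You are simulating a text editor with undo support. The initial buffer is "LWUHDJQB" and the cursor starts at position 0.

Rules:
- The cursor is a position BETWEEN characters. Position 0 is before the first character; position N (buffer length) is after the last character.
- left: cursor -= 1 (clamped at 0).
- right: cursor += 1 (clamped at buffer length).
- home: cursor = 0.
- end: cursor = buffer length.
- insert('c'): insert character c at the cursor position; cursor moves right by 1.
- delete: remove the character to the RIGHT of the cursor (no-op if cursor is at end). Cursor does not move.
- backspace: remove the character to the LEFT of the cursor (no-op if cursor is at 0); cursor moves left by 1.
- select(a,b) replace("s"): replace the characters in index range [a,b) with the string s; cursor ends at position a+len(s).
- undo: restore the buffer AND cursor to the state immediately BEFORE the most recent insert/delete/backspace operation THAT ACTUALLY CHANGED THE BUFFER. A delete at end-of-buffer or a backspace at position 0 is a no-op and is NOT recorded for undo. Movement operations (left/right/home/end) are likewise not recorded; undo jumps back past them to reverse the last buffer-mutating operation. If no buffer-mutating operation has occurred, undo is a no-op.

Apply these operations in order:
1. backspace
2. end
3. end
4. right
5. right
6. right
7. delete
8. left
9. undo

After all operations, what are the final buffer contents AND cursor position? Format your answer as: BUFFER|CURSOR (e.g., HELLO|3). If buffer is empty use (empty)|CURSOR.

Answer: LWUHDJQB|7

Derivation:
After op 1 (backspace): buf='LWUHDJQB' cursor=0
After op 2 (end): buf='LWUHDJQB' cursor=8
After op 3 (end): buf='LWUHDJQB' cursor=8
After op 4 (right): buf='LWUHDJQB' cursor=8
After op 5 (right): buf='LWUHDJQB' cursor=8
After op 6 (right): buf='LWUHDJQB' cursor=8
After op 7 (delete): buf='LWUHDJQB' cursor=8
After op 8 (left): buf='LWUHDJQB' cursor=7
After op 9 (undo): buf='LWUHDJQB' cursor=7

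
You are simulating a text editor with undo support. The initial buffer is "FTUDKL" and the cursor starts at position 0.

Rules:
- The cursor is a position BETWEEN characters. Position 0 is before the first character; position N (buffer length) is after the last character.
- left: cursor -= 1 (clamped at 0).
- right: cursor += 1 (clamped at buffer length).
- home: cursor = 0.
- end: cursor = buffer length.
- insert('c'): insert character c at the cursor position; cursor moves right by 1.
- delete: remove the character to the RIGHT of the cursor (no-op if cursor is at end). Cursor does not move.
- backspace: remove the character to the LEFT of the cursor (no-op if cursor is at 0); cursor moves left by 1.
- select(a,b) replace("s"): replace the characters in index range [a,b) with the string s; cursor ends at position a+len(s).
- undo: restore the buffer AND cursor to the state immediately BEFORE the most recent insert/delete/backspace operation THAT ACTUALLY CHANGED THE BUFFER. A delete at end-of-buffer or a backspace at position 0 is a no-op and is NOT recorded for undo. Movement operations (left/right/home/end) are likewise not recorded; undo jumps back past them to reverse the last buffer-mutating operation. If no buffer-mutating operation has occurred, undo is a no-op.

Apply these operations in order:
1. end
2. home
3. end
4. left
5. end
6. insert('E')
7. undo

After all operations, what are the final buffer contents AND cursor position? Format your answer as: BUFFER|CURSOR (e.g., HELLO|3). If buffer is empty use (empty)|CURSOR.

After op 1 (end): buf='FTUDKL' cursor=6
After op 2 (home): buf='FTUDKL' cursor=0
After op 3 (end): buf='FTUDKL' cursor=6
After op 4 (left): buf='FTUDKL' cursor=5
After op 5 (end): buf='FTUDKL' cursor=6
After op 6 (insert('E')): buf='FTUDKLE' cursor=7
After op 7 (undo): buf='FTUDKL' cursor=6

Answer: FTUDKL|6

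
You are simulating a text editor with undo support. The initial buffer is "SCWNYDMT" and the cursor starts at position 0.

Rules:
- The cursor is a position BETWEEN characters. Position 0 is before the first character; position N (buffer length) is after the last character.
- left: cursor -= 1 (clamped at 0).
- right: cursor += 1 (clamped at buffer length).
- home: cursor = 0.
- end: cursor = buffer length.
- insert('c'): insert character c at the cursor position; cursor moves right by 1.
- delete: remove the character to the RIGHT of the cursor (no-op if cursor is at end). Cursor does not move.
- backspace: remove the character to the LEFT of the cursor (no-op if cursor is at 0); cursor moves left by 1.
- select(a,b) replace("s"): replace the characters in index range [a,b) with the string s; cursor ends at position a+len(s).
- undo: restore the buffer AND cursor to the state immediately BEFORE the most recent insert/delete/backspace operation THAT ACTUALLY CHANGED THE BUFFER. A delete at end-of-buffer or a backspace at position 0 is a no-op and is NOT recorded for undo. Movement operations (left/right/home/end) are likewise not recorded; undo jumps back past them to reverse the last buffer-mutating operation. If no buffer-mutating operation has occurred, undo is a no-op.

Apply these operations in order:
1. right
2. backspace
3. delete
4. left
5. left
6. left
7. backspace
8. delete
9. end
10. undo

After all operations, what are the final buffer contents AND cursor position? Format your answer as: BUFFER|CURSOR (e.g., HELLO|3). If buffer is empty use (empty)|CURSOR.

After op 1 (right): buf='SCWNYDMT' cursor=1
After op 2 (backspace): buf='CWNYDMT' cursor=0
After op 3 (delete): buf='WNYDMT' cursor=0
After op 4 (left): buf='WNYDMT' cursor=0
After op 5 (left): buf='WNYDMT' cursor=0
After op 6 (left): buf='WNYDMT' cursor=0
After op 7 (backspace): buf='WNYDMT' cursor=0
After op 8 (delete): buf='NYDMT' cursor=0
After op 9 (end): buf='NYDMT' cursor=5
After op 10 (undo): buf='WNYDMT' cursor=0

Answer: WNYDMT|0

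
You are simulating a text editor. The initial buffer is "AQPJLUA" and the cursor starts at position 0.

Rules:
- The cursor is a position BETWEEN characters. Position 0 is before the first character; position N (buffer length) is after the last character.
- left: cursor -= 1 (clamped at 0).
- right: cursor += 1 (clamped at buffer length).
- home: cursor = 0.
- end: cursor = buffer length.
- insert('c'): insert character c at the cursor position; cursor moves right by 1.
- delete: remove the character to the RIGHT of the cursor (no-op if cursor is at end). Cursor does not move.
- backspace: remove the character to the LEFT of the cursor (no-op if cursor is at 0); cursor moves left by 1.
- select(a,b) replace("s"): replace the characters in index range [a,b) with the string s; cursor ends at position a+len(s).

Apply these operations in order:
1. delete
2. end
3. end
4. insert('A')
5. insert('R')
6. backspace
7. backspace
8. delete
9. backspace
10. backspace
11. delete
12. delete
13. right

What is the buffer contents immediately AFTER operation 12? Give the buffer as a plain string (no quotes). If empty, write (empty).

After op 1 (delete): buf='QPJLUA' cursor=0
After op 2 (end): buf='QPJLUA' cursor=6
After op 3 (end): buf='QPJLUA' cursor=6
After op 4 (insert('A')): buf='QPJLUAA' cursor=7
After op 5 (insert('R')): buf='QPJLUAAR' cursor=8
After op 6 (backspace): buf='QPJLUAA' cursor=7
After op 7 (backspace): buf='QPJLUA' cursor=6
After op 8 (delete): buf='QPJLUA' cursor=6
After op 9 (backspace): buf='QPJLU' cursor=5
After op 10 (backspace): buf='QPJL' cursor=4
After op 11 (delete): buf='QPJL' cursor=4
After op 12 (delete): buf='QPJL' cursor=4

Answer: QPJL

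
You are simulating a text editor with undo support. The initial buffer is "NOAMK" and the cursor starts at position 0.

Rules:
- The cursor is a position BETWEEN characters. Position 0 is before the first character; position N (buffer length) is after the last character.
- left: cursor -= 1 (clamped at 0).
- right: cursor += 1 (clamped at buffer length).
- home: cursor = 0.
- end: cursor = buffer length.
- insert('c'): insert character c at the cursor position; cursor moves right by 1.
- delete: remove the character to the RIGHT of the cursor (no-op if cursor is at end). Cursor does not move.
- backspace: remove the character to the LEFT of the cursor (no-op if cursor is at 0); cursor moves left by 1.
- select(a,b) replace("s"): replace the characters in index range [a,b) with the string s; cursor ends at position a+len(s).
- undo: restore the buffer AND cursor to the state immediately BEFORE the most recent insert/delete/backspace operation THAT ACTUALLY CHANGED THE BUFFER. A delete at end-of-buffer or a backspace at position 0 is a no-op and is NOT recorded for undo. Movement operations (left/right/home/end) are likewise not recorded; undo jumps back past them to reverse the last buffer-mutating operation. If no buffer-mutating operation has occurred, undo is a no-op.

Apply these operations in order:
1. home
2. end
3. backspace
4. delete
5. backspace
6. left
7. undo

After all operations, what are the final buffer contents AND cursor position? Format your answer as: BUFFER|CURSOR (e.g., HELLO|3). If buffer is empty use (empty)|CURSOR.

After op 1 (home): buf='NOAMK' cursor=0
After op 2 (end): buf='NOAMK' cursor=5
After op 3 (backspace): buf='NOAM' cursor=4
After op 4 (delete): buf='NOAM' cursor=4
After op 5 (backspace): buf='NOA' cursor=3
After op 6 (left): buf='NOA' cursor=2
After op 7 (undo): buf='NOAM' cursor=4

Answer: NOAM|4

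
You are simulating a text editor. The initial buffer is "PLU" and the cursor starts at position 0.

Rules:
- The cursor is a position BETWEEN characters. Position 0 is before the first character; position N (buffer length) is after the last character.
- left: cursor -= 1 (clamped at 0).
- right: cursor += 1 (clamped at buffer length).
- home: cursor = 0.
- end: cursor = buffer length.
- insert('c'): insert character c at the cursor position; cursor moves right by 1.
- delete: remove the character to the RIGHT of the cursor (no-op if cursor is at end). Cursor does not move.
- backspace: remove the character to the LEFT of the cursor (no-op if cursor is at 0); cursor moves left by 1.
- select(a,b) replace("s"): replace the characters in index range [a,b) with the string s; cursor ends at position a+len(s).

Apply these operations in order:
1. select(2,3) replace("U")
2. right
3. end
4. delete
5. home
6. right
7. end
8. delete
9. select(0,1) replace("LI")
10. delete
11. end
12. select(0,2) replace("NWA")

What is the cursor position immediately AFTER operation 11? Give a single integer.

Answer: 3

Derivation:
After op 1 (select(2,3) replace("U")): buf='PLU' cursor=3
After op 2 (right): buf='PLU' cursor=3
After op 3 (end): buf='PLU' cursor=3
After op 4 (delete): buf='PLU' cursor=3
After op 5 (home): buf='PLU' cursor=0
After op 6 (right): buf='PLU' cursor=1
After op 7 (end): buf='PLU' cursor=3
After op 8 (delete): buf='PLU' cursor=3
After op 9 (select(0,1) replace("LI")): buf='LILU' cursor=2
After op 10 (delete): buf='LIU' cursor=2
After op 11 (end): buf='LIU' cursor=3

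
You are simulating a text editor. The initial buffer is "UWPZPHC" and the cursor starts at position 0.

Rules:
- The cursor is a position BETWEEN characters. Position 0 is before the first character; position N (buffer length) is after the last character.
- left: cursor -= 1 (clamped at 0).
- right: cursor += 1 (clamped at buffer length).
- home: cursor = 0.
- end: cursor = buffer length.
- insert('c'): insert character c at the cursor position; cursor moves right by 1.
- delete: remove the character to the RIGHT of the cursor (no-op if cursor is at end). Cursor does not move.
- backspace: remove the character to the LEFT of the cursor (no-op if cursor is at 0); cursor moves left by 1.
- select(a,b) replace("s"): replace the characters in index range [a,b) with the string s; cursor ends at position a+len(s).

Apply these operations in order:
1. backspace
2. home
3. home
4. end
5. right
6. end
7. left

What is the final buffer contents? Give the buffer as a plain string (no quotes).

After op 1 (backspace): buf='UWPZPHC' cursor=0
After op 2 (home): buf='UWPZPHC' cursor=0
After op 3 (home): buf='UWPZPHC' cursor=0
After op 4 (end): buf='UWPZPHC' cursor=7
After op 5 (right): buf='UWPZPHC' cursor=7
After op 6 (end): buf='UWPZPHC' cursor=7
After op 7 (left): buf='UWPZPHC' cursor=6

Answer: UWPZPHC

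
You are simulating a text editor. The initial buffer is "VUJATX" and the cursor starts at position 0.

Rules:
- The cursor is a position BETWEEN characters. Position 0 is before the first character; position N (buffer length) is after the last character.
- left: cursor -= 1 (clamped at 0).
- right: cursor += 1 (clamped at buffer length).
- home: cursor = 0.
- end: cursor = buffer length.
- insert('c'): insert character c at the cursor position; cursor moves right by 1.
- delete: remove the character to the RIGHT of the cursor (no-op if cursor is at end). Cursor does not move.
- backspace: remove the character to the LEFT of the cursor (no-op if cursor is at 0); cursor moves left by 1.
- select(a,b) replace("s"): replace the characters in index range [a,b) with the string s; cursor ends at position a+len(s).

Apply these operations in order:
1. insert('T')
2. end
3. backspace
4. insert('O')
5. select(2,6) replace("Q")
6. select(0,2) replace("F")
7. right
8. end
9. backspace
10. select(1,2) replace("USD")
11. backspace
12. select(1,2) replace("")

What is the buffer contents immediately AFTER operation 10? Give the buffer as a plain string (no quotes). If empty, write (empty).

Answer: FUSD

Derivation:
After op 1 (insert('T')): buf='TVUJATX' cursor=1
After op 2 (end): buf='TVUJATX' cursor=7
After op 3 (backspace): buf='TVUJAT' cursor=6
After op 4 (insert('O')): buf='TVUJATO' cursor=7
After op 5 (select(2,6) replace("Q")): buf='TVQO' cursor=3
After op 6 (select(0,2) replace("F")): buf='FQO' cursor=1
After op 7 (right): buf='FQO' cursor=2
After op 8 (end): buf='FQO' cursor=3
After op 9 (backspace): buf='FQ' cursor=2
After op 10 (select(1,2) replace("USD")): buf='FUSD' cursor=4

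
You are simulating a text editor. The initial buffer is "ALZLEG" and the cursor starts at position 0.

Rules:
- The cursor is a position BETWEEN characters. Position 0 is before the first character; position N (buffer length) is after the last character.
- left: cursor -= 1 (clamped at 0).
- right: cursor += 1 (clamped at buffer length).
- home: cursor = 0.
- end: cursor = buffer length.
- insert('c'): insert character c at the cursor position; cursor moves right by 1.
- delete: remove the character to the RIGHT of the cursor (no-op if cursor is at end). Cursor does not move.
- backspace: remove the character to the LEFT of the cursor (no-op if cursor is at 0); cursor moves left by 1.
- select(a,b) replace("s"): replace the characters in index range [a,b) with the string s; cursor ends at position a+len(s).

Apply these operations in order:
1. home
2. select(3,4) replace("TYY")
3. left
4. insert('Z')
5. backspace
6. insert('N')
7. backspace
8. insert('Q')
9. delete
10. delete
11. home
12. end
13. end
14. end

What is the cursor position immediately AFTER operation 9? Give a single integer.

After op 1 (home): buf='ALZLEG' cursor=0
After op 2 (select(3,4) replace("TYY")): buf='ALZTYYEG' cursor=6
After op 3 (left): buf='ALZTYYEG' cursor=5
After op 4 (insert('Z')): buf='ALZTYZYEG' cursor=6
After op 5 (backspace): buf='ALZTYYEG' cursor=5
After op 6 (insert('N')): buf='ALZTYNYEG' cursor=6
After op 7 (backspace): buf='ALZTYYEG' cursor=5
After op 8 (insert('Q')): buf='ALZTYQYEG' cursor=6
After op 9 (delete): buf='ALZTYQEG' cursor=6

Answer: 6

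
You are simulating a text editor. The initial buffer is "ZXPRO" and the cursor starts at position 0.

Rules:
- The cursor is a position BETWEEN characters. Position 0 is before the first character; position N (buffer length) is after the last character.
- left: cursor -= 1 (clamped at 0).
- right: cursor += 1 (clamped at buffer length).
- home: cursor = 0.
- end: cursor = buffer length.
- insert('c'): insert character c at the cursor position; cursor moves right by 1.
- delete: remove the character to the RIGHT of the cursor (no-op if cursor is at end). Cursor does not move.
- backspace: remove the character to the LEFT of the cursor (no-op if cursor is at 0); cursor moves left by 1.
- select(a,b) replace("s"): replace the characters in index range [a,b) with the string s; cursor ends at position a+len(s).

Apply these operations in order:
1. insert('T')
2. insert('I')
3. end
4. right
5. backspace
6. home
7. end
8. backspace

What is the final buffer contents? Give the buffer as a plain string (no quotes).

Answer: TIZXP

Derivation:
After op 1 (insert('T')): buf='TZXPRO' cursor=1
After op 2 (insert('I')): buf='TIZXPRO' cursor=2
After op 3 (end): buf='TIZXPRO' cursor=7
After op 4 (right): buf='TIZXPRO' cursor=7
After op 5 (backspace): buf='TIZXPR' cursor=6
After op 6 (home): buf='TIZXPR' cursor=0
After op 7 (end): buf='TIZXPR' cursor=6
After op 8 (backspace): buf='TIZXP' cursor=5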